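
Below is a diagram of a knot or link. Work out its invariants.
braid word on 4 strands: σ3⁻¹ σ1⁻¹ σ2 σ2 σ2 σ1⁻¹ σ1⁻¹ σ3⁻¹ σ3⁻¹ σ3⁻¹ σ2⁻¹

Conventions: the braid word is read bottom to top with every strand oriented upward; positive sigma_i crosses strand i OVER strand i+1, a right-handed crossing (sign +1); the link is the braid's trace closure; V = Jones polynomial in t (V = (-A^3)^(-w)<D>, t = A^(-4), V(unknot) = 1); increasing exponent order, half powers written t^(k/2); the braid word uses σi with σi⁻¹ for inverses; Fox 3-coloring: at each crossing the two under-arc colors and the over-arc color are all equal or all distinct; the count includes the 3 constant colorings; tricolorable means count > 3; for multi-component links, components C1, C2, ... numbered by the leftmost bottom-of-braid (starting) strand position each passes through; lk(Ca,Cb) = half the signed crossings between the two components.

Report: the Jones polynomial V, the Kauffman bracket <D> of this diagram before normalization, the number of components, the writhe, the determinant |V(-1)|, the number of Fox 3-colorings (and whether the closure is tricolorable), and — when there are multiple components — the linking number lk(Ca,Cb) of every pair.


V = -t^-8 + 2t^-7 - 3t^-6 + 4t^-5 - 5t^-4 + 5t^-3 - 3t^-2 + 3t^-1 - 1
<D> = A^-15 - 3A^-11 + 3A^-7 - 5A^-3 + 5A - 4A^5 + 3A^9 - 2A^13 + A^17 (w = -5)
1 component over 11 crossings, w = -5
9 Fox colorings among 3^11, |V(-1)| = 27: tricolorable
why: the span of V is 8, forcing >= 8 crossings in any diagram


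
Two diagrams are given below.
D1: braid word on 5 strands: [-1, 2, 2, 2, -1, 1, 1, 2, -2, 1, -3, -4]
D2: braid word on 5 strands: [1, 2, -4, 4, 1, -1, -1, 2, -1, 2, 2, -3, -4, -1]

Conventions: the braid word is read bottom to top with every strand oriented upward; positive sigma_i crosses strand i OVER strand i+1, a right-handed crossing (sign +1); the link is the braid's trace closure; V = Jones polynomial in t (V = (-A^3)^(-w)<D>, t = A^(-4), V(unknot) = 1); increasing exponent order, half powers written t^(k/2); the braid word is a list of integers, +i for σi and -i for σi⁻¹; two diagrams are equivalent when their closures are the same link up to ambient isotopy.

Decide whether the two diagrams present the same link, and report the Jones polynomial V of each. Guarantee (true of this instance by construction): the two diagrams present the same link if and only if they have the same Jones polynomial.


equivalent: no
D1 (bracket -A^-10 + A^-6 + A^2; 12 crossings at w = +2): V = t + t^3 - t^4
V(D2) = t^-1 - 1 + 2t - 2t^2 + 2t^3 - 2t^4 + t^5  (w 0, c 14, <D> = A^-20 - 2A^-16 + 2A^-12 - 2A^-8 + 2A^-4 - 1 + A^4)
key observation: 2 values of V(t) split the 2 diagrams


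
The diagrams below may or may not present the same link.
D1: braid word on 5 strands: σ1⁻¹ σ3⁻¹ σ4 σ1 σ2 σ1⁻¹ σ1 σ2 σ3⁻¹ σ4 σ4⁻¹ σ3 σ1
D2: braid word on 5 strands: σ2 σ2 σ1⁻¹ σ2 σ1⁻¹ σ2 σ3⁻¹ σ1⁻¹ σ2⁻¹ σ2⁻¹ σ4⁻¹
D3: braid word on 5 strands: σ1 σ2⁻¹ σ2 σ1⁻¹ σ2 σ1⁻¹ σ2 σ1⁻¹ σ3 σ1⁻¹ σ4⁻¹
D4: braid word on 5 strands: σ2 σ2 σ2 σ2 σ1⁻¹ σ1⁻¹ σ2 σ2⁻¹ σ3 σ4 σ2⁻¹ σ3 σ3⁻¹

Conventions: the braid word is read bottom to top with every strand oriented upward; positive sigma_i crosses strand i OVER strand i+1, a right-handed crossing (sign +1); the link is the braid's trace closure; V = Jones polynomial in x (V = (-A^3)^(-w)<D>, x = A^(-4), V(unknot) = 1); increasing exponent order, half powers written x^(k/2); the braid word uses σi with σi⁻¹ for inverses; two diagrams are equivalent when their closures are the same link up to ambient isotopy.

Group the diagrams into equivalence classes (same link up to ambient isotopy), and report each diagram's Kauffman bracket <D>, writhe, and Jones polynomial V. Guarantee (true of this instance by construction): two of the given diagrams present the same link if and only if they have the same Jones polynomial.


classes: {D1} | {D2, D3} | {D4}
V(D1) = -x^(1/2) - x^(5/2)  [13 crossings, <D> = A^-1 + A^7, w = +3]
V(D2) = x^(-7/2) - 2x^(-5/2) + x^(-3/2) - 2x^(-1/2) + x^(1/2) - x^(3/2)  (w -3, c 11, <D> = A^-15 - A^-11 + 2A^-7 - A^-3 + 2A - A^5)
V(D3) = x^(-7/2) - 2x^(-5/2) + x^(-3/2) - 2x^(-1/2) + x^(1/2) - x^(3/2)  [11 crossings, <D> = A^-9 - A^-5 + 2A^-1 - A^3 + 2A^7 - A^11, w = -1]
D4 (bracket -A^-5 + A^-1 - A^3 + 2A^7 + A^15; 13 crossings at w = +3): V = -x^(-3/2) - 2x^(1/2) + x^(3/2) - x^(5/2) + x^(7/2)
insight: V(x) takes 3 values over 4 diagrams, fixing the grouping


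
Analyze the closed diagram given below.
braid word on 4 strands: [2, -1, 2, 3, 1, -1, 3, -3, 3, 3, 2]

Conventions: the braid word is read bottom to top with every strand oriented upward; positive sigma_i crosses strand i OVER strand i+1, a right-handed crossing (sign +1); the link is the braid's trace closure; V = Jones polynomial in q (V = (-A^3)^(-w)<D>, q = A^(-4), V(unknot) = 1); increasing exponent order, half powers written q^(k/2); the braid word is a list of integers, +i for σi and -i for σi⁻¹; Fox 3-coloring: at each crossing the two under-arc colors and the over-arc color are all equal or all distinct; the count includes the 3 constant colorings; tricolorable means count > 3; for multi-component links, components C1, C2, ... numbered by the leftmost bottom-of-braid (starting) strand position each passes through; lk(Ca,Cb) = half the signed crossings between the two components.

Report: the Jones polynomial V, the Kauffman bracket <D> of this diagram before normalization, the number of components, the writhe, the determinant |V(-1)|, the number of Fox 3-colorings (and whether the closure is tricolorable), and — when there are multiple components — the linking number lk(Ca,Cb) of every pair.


Jones polynomial: V(q) = q^2 + 2q^4 - 2q^5 + q^6 - 2q^7 + q^8
<D> = -A^-17 + 2A^-13 - A^-9 + 2A^-5 - 2A^-1 - A^7; writhe +5
components 1, writhe +5 (11 crossings)
3-colorings: 27 of 3^11, det 9 — tricolorable
note: |V(-1)| = 9: so tricolorable, since 3 divides 9


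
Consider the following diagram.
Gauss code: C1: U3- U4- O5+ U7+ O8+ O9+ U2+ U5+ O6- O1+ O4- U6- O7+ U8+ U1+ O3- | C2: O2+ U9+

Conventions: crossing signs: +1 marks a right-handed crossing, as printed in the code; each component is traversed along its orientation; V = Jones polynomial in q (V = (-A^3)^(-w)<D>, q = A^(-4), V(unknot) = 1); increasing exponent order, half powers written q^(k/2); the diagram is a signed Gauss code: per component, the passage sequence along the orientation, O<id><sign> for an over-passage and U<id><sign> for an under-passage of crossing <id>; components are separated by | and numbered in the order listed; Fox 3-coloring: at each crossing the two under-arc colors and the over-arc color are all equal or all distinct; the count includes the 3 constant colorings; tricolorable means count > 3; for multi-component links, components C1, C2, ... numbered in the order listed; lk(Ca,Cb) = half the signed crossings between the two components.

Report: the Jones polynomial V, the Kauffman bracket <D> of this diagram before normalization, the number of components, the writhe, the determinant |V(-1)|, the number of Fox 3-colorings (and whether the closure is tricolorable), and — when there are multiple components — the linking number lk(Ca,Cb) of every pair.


V = -q^(3/2) - 2q^(7/2) + q^(9/2) - q^(11/2) + q^(13/2)
<D> = -A^-17 + A^-13 - A^-9 + 2A^-5 + A^3 (w = +3)
2 components over 9 crossings, w = +3
lk(C1,C2): +1
9 Fox colorings among 3^9, |V(-1)| = 6: tricolorable
why: |V(-1)| = 6: so tricolorable, since 3 divides 6


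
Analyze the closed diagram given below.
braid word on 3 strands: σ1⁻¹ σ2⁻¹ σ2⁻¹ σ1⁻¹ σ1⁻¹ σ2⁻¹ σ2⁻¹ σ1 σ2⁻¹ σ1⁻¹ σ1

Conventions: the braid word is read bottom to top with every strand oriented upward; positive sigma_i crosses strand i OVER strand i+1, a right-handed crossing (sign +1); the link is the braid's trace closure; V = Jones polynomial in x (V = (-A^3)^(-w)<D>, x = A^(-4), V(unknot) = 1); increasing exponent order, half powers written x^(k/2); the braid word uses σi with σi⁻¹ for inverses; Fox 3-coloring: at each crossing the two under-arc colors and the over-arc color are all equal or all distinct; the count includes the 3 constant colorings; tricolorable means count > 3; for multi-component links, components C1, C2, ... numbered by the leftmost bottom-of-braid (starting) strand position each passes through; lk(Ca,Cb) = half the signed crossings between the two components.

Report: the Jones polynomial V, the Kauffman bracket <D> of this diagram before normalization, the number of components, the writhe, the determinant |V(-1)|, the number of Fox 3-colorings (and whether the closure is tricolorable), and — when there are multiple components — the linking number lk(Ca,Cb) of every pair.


Jones polynomial: V(x) = -x^(-17/2) + x^(-15/2) - x^(-13/2) + x^(-11/2) - x^(-9/2) - x^(-5/2)
<D> = A^-11 + A^-3 - A + A^5 - A^9 + A^13; writhe -7
components 2, writhe -7 (11 crossings)
linking number lk(C1,C2) = -3
3-colorings: 9 of 3^11, det 6 — tricolorable
note: free reduction leaves σ1⁻¹ σ2⁻¹ σ2⁻¹ σ1⁻¹ σ1⁻¹ σ2⁻¹ σ2⁻¹ σ1 σ2⁻¹ of the original 11 letters


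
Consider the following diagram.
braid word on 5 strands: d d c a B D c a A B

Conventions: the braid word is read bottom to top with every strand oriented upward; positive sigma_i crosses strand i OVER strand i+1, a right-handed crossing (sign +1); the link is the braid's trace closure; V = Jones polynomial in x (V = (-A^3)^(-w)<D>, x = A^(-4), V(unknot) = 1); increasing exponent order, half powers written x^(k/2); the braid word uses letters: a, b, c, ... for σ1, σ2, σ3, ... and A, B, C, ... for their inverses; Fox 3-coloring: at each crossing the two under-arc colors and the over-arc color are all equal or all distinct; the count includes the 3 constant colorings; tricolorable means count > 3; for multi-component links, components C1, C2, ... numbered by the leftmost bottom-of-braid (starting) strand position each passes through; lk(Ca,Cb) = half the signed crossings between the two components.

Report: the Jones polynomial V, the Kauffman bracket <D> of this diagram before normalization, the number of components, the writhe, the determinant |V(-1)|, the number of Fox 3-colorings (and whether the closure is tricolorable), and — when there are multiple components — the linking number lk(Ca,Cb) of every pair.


Jones polynomial: V(x) = x^-2 - x^-1 + 2 - 2x + x^2 - x^3 + x^4
<D> = A^-10 - A^-6 + A^-2 - 2A^2 + 2A^6 - A^10 + A^14; writhe +2
components 1, writhe +2 (10 crossings)
3-colorings: 9 of 3^10, det 9 — tricolorable
note: the word shrinks to σ4 σ4 σ3 σ1 σ2⁻¹ σ4⁻¹ σ3 σ2⁻¹ after cancelling


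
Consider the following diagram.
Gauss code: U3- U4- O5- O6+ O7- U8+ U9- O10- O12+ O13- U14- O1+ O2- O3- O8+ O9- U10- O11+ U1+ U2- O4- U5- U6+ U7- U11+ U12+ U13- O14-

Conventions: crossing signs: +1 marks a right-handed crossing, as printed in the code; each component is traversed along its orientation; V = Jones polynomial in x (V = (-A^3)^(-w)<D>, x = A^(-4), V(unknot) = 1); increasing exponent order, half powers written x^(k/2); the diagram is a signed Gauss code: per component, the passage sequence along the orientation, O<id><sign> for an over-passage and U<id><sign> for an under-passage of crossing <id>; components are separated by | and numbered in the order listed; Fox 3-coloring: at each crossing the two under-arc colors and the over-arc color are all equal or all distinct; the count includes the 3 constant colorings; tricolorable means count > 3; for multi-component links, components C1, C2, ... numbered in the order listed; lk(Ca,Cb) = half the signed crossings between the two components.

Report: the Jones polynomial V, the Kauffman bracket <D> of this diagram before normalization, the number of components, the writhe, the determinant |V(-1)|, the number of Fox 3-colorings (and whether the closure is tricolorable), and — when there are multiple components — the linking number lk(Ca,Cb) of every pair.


V(x) = -x^-6 + x^-5 - x^-4 + 2x^-3 - x^-2 + x^-1
bracket: A^-8 - A^-4 + 2 - A^4 + A^8 - A^12, w = -4
1 component, writhe -4, over 14 crossings
det 7, colorings 3 of 3^14 — not tricolorable
observation: w = -4 (over 14 crossings) is diagram-only; (-A^3)^(4) removes it from V


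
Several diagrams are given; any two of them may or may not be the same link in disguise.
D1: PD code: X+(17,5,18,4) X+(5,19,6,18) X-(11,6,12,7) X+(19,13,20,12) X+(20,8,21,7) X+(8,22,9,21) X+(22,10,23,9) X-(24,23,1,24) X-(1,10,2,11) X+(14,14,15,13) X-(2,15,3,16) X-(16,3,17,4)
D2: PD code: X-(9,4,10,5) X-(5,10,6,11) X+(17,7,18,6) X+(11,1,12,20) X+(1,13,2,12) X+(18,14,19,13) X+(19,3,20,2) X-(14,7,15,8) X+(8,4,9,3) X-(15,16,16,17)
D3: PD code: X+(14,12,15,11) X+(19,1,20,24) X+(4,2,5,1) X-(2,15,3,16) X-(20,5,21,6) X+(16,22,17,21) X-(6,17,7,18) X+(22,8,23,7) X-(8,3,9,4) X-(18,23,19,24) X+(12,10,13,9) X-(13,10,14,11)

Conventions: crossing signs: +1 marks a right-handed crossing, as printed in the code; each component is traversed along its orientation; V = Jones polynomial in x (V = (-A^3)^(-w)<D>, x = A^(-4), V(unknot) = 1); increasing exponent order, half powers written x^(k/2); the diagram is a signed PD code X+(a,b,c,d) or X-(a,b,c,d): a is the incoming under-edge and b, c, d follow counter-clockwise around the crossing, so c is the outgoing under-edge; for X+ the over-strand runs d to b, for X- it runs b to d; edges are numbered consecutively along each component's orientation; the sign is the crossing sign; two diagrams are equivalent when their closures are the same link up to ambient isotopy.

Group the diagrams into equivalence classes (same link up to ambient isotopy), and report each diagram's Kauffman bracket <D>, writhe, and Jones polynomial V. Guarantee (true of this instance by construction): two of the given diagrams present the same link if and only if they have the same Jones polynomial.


classes: {D1} | {D2} | {D3}
V(D1) = 1  [12 crossings, <D> = A^6, w = +2]
D2 (bracket -A^-10 + A^-6 + A^2; 10 crossings at w = +2): V = x + x^3 - x^4
V(D3) = x^-4 - 2x^-3 + 3x^-2 - 4x^-1 + 4 - 3x + 3x^2 - x^3  (w 0, c 12, <D> = -A^-12 + 3A^-8 - 3A^-4 + 4 - 4A^4 + 3A^8 - 2A^12 + A^16)
insight: V(x) takes 3 values over 3 diagrams, fixing the grouping


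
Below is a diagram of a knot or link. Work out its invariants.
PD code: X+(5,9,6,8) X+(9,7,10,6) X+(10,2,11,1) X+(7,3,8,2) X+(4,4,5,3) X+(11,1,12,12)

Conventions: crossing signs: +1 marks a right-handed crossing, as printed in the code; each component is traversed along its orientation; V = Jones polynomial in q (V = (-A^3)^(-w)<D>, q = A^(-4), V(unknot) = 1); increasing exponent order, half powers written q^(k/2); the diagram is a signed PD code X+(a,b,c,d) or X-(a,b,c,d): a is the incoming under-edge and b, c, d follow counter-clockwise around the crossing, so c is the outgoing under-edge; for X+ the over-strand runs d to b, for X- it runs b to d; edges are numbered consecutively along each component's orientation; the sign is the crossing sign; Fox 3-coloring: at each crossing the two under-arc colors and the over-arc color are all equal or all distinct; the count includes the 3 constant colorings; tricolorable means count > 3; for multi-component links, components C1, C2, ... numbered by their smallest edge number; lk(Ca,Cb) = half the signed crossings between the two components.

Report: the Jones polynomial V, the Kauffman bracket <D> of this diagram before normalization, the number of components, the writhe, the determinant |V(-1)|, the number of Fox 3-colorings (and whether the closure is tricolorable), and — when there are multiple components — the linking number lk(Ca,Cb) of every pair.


V = q + q^3 - q^4
<D> = -A^2 + A^6 + A^14 (w = +6)
1 component over 6 crossings, w = +6
9 Fox colorings among 3^6, |V(-1)| = 3: tricolorable
why: the span of V is 3, forcing >= 3 crossings in any diagram


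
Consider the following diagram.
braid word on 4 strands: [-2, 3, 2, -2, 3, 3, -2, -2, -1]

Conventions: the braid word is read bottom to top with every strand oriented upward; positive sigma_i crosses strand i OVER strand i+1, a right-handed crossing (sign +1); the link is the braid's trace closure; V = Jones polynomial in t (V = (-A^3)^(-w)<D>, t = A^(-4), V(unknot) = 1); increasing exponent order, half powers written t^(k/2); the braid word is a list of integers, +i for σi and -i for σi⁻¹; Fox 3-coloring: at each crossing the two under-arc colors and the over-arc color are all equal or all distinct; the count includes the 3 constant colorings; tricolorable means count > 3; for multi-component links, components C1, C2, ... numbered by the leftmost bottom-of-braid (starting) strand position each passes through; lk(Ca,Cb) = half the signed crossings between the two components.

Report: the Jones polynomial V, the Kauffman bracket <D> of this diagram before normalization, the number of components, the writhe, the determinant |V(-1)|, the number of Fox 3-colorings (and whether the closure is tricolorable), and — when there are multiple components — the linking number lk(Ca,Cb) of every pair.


V(t) = -t^-3 + t^-2 - t^-1 + 3 - t + t^2 - t^3
bracket: A^-15 - A^-11 + A^-7 - 3A^-3 + A - A^5 + A^9, w = -1
1 component, writhe -1, over 9 crossings
det 9, colorings 27 of 3^9 — tricolorable
observation: free reduction leaves σ2⁻¹ σ3 σ3 σ3 σ2⁻¹ σ2⁻¹ σ1⁻¹ of the original 9 letters


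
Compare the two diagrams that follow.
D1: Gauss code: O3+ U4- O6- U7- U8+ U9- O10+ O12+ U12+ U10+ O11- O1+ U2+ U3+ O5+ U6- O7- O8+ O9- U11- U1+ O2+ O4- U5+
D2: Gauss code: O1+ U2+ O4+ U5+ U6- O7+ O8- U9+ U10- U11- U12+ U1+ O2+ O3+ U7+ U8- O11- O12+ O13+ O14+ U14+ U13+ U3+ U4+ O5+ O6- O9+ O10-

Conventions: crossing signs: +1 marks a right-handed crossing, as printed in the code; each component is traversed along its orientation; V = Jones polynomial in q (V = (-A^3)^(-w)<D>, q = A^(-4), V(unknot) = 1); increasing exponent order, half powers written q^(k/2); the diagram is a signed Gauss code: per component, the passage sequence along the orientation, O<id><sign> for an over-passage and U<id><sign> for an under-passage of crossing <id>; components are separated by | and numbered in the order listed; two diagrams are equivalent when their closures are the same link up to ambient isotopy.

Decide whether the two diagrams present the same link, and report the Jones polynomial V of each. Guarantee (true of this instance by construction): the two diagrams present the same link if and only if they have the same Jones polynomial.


equivalent: no
D1 (bracket A^-2 - A^2 + A^6 - A^10 + A^14; 12 crossings at w = +2): V = q^-2 - q^-1 + 1 - q + q^2
V(D2) = q + q^3 - q^4  (w +6, c 14, <D> = -A^2 + A^6 + A^14)
key observation: V(q) takes 2 values over 2 diagrams, fixing the grouping


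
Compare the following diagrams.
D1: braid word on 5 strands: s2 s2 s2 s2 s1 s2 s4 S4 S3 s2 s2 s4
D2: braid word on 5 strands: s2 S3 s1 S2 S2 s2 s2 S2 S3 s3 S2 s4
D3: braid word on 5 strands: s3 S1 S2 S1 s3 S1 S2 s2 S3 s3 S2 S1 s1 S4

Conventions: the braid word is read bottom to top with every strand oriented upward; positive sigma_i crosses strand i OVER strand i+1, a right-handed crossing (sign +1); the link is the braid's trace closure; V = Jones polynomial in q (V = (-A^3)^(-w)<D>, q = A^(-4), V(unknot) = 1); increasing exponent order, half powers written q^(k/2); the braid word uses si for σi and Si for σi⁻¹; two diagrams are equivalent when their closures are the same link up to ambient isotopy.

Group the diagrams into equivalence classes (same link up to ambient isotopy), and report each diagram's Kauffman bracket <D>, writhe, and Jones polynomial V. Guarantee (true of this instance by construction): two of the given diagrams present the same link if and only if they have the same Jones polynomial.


classes: {D1} | {D2} | {D3}
V(D1) = q^3 + q^5 - q^6 + q^7 - q^8 + q^9 - q^10  [12 crossings, <D> = -A^-16 + A^-12 - A^-8 + A^-4 - 1 + A^4 + A^12, w = +8]
D2 (bracket 1; 12 crossings at w = 0): V = 1
V(D3) = q^-5 - 2q^-4 + 2q^-3 - 2q^-2 + 2q^-1 - 1 + q  (w -4, c 14, <D> = A^-16 - A^-12 + 2A^-8 - 2A^-4 + 2 - 2A^4 + A^8)
insight: 3 classes among 3 diagrams; unequal V(q) rules out equality


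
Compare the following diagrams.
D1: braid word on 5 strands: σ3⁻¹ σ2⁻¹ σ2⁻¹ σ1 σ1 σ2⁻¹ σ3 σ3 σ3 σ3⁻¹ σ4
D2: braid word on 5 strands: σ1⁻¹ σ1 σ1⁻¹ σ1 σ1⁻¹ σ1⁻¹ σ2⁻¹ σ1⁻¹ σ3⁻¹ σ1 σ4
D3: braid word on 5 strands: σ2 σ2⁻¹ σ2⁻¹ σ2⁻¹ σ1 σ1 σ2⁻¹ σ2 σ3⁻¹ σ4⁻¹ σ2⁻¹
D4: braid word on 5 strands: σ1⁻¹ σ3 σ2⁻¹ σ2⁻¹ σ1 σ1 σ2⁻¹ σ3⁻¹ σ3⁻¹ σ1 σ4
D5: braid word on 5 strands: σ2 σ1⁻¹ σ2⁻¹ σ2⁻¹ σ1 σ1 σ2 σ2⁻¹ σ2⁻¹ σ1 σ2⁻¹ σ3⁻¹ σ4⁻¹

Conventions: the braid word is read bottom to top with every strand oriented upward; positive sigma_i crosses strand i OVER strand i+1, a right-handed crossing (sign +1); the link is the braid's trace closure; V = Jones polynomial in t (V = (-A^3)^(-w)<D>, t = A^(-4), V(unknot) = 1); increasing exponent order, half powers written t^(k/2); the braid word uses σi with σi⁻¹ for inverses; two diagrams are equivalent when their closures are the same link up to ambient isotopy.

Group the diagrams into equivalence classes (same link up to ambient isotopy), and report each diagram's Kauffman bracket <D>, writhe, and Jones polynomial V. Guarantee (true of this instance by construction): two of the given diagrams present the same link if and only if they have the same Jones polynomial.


grouping into links: {D1, D3, D4, D5} | {D2}
V(D1) = t^(-7/2) - t^(-5/2) + t^(-3/2) - 2t^(-1/2) - t^(3/2)  (w +1, c 11, <D> = A^-3 + 2A^5 - A^9 + A^13 - A^17)
D2 (bracket A^-7 + A; 11 crossings at w = -3): V = -t^(-5/2) - t^(-1/2)
V(D3) = t^(-7/2) - t^(-5/2) + t^(-3/2) - 2t^(-1/2) - t^(3/2)  [11 crossings, <D> = A^-15 + 2A^-7 - A^-3 + A - A^5, w = -3]
D4 (bracket A^-9 + 2A^-1 - A^3 + A^7 - A^11; 11 crossings at w = -1): V = t^(-7/2) - t^(-5/2) + t^(-3/2) - 2t^(-1/2) - t^(3/2)
V(D5) = t^(-7/2) - t^(-5/2) + t^(-3/2) - 2t^(-1/2) - t^(3/2)  [13 crossings, <D> = A^-15 + 2A^-7 - A^-3 + A - A^5, w = -3]
key observation: 2 values of V(t) split the 5 diagrams


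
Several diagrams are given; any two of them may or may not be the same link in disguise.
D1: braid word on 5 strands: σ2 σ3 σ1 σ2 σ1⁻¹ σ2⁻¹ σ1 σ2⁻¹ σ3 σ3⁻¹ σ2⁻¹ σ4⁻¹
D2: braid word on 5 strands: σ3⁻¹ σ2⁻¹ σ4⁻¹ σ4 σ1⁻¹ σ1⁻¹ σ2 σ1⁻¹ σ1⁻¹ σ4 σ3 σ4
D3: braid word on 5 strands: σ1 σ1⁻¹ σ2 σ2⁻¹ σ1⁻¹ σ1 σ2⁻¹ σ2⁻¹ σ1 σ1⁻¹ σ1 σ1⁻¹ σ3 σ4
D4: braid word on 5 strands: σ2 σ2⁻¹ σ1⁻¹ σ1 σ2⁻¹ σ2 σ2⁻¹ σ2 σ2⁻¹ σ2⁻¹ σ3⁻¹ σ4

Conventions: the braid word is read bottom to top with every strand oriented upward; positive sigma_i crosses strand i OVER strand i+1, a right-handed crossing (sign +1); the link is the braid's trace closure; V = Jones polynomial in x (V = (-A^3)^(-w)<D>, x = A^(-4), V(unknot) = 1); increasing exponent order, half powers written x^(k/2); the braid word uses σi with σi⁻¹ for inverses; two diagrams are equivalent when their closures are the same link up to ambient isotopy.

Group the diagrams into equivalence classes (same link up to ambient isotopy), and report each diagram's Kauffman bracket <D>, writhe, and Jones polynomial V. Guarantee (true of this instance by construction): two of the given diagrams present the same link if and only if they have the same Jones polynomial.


equivalence classes: {D1} | {D2} | {D3, D4}
D1 (bracket A^-8 + 2 + A^8; 12 crossings at w = 0): V = x^-2 + 2 + x^2
D2 (bracket A^-2 + 2A^6 + A^14; 12 crossings at w = -2): V = x^-5 + 2x^-3 + x^-1
V(D3) = x^-3 + x^-2 + x^-1 + 1  [14 crossings, <D> = 1 + A^4 + A^8 + A^12, w = 0]
V(D4) = x^-3 + x^-2 + x^-1 + 1  (w -2, c 12, <D> = A^-6 + A^-2 + A^2 + A^6)
key observation: comparing 4 Jones polynomials yields 3 groups


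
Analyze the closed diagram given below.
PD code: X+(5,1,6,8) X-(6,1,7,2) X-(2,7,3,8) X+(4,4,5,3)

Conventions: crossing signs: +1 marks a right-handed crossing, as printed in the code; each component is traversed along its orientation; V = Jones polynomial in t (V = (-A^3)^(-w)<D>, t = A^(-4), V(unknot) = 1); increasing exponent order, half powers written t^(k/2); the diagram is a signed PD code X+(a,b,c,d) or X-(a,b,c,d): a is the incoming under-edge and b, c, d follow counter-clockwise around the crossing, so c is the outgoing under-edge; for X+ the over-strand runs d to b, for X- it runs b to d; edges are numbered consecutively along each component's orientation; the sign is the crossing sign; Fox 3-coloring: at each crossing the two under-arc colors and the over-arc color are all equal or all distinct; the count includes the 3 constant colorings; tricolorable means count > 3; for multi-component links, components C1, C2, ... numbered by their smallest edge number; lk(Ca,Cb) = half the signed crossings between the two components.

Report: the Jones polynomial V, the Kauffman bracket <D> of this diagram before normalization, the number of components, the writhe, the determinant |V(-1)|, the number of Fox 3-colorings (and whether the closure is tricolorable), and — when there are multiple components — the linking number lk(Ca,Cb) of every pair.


Jones polynomial: V(t) = 1
<D> = 1; writhe 0
components 1, writhe 0 (4 crossings)
3-colorings: 3 of 3^4, det 1 — not tricolorable
note: w = 0 (over 4 crossings) is diagram-only; (-A^3)^(0) removes it from V


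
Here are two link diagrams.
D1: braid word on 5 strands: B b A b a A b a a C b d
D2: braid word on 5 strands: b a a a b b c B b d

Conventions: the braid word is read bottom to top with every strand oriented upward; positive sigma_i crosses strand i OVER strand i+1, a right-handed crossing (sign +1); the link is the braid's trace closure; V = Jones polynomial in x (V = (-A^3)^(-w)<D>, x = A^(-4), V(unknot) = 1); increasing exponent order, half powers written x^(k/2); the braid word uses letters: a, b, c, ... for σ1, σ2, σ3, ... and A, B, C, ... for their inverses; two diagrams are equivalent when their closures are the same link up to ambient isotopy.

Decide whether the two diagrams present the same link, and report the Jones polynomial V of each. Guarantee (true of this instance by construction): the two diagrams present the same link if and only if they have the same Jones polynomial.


equivalent: no
D1 (bracket -A^-12 + A^-8 - A^-4 + 2 - A^4 + A^8; 12 crossings at w = +4): V = x - x^2 + 2x^3 - x^4 + x^5 - x^6
V(D2) = x^2 + 2x^4 - 2x^5 + x^6 - 2x^7 + x^8  (w +8, c 10, <D> = A^-8 - 2A^-4 + 1 - 2A^4 + 2A^8 + A^16)
key observation: V(x) takes 2 values over 2 diagrams, fixing the grouping


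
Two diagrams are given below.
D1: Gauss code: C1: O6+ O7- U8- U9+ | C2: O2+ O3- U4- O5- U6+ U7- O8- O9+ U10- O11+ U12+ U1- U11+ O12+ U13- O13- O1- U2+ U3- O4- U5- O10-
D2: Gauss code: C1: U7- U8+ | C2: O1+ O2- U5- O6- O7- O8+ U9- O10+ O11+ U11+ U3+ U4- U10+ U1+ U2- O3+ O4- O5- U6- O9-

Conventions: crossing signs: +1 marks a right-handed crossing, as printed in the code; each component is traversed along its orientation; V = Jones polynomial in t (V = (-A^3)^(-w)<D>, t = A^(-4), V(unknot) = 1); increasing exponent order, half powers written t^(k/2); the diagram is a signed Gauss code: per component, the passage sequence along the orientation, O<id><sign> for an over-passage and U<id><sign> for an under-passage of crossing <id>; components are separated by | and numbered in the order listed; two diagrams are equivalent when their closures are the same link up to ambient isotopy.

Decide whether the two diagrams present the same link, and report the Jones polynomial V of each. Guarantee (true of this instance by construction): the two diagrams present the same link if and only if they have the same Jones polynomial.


equivalent: yes
V(D1) = t^(-9/2) - t^(-5/2) - t^(-3/2) - t^(-1/2)  (w -3, c 13, <D> = A^-7 + A^-3 + A - A^9)
D2 (bracket A^-1 + A^3 + A^7 - A^15; 11 crossings at w = -1): V = t^(-9/2) - t^(-5/2) - t^(-3/2) - t^(-1/2)
why: all 2 diagrams share one V(t), hence one class


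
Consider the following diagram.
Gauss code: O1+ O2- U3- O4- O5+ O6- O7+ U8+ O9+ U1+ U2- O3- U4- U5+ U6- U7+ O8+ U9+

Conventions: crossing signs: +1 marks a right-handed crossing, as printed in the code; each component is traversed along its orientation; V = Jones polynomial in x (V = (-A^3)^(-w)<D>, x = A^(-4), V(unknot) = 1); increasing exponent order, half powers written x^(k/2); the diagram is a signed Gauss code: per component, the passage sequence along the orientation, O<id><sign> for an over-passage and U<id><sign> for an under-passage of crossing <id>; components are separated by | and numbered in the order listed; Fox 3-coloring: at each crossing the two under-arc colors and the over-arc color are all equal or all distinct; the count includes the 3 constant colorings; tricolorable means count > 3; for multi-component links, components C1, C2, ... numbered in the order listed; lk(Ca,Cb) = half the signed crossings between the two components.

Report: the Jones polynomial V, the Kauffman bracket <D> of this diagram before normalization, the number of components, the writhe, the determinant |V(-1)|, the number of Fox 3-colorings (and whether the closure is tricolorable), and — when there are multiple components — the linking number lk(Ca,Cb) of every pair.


V = 1
<D> = -A^3 (w = +1)
1 component over 9 crossings, w = +1
3 Fox colorings among 3^9, |V(-1)| = 1: not tricolorable
why: det 1 = |V(-1)|; not divisible by 3, so not tricolorable


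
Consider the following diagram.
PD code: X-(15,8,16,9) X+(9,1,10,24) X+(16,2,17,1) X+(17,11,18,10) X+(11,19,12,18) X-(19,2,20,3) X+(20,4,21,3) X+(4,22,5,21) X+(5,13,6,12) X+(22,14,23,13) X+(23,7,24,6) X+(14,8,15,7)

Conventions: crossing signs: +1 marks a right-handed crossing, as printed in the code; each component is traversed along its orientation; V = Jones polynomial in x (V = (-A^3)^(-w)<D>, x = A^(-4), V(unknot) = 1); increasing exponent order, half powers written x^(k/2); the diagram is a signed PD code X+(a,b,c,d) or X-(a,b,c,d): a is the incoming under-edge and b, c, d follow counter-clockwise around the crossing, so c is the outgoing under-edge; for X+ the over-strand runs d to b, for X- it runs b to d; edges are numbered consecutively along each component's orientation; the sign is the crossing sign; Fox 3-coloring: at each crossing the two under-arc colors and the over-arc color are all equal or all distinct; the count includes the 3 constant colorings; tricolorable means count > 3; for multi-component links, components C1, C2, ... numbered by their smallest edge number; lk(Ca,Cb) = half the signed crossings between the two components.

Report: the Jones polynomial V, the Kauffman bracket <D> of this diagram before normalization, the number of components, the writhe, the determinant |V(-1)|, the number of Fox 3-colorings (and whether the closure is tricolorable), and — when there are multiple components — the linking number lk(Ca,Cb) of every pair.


Jones polynomial: V(x) = x^3 + x^5 - x^8
<D> = -A^-8 + A^4 + A^12; writhe +8
components 1, writhe +8 (12 crossings)
3-colorings: 9 of 3^12, det 3 — tricolorable
note: |V(-1)| = 3: so tricolorable, since 3 divides 3


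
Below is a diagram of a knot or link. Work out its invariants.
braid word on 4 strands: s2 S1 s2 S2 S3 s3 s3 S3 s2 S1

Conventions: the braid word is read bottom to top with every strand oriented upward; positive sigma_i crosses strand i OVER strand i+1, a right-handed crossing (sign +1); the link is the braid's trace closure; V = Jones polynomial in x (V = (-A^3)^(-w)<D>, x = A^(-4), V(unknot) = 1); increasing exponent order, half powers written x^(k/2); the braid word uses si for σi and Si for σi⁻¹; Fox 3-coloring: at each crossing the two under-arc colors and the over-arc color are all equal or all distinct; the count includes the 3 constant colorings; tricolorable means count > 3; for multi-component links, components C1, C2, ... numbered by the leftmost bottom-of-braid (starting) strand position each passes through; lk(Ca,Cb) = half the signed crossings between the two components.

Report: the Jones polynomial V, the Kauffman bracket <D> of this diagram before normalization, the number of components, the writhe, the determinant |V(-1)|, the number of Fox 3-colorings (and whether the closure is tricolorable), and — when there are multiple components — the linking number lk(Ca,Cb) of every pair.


V(x) = -x^(-5/2) - x^(5/2)
bracket: -A^-10 - A^10, w = 0
2 components, writhe 0, over 10 crossings
lk(C1,C2) = 0
det 0, colorings 9 of 3^10 — tricolorable
observation: |V(-1)| = 0: so tricolorable, since 3 divides 0


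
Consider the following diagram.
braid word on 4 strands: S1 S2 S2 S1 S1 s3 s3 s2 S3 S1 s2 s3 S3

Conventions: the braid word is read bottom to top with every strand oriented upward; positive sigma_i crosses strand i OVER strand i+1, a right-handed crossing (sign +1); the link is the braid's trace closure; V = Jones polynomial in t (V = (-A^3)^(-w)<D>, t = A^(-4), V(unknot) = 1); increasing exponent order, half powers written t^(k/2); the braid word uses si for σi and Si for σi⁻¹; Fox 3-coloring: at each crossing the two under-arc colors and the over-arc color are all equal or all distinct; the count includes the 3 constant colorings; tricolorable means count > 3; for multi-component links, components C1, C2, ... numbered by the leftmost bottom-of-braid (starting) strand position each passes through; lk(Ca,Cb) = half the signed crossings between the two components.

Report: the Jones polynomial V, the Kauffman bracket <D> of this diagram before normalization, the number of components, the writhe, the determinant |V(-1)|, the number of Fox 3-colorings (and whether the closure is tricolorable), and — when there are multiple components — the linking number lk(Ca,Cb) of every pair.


Jones polynomial: V(t) = t^-7 - 2t^-6 + 4t^-5 - 6t^-4 + 6t^-3 - 6t^-2 + 5t^-1 - 3 + 2t
<D> = -2A^-13 + 3A^-9 - 5A^-5 + 6A^-1 - 6A^3 + 6A^7 - 4A^11 + 2A^15 - A^19; writhe -3
components 1, writhe -3 (13 crossings)
3-colorings: 3 of 3^13, det 35 — not tricolorable
note: the span of V is 8, forcing >= 8 crossings in any diagram


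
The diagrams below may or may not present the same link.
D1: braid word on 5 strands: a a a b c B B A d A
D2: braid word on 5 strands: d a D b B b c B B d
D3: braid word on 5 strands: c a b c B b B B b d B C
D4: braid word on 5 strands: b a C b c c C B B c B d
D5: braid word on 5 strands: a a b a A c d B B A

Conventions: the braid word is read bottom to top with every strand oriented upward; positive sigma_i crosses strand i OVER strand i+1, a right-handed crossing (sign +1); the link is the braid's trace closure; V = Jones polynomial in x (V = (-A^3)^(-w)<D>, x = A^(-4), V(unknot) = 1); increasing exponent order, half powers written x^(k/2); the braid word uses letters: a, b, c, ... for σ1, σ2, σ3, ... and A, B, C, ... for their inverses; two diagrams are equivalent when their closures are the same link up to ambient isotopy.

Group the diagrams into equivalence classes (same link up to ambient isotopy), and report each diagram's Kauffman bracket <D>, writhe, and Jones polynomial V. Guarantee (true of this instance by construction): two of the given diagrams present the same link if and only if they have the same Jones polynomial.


classes: {D1, D2, D3, D4, D5}
V(D1) = 1  [10 crossings, <D> = A^6, w = +2]
V(D2) = 1  (w +2, c 10, <D> = A^6)
V(D3) = 1  (w +2, c 12, <D> = A^6)
V(D4) = 1  (w +2, c 12, <D> = A^6)
D5 (bracket A^6; 10 crossings at w = +2): V = 1
note: all 5 diagrams share one V(x), hence one class


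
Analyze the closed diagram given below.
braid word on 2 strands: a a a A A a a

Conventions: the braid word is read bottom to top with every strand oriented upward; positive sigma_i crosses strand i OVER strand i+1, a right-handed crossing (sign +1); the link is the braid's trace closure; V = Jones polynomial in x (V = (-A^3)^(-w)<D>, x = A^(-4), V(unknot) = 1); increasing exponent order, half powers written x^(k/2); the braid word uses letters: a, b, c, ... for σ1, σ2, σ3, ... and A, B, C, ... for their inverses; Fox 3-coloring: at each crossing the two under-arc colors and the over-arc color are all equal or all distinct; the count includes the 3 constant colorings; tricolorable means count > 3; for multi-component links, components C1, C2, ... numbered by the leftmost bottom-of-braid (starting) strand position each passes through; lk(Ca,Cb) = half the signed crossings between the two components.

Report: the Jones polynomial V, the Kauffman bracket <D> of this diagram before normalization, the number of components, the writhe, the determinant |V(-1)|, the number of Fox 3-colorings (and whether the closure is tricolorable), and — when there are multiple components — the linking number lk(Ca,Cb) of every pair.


V = x + x^3 - x^4
<D> = A^-7 - A^-3 - A^5 (w = +3)
1 component over 7 crossings, w = +3
9 Fox colorings among 3^7, |V(-1)| = 3: tricolorable
why: det 3 = |V(-1)|; divisible by 3, so tricolorable


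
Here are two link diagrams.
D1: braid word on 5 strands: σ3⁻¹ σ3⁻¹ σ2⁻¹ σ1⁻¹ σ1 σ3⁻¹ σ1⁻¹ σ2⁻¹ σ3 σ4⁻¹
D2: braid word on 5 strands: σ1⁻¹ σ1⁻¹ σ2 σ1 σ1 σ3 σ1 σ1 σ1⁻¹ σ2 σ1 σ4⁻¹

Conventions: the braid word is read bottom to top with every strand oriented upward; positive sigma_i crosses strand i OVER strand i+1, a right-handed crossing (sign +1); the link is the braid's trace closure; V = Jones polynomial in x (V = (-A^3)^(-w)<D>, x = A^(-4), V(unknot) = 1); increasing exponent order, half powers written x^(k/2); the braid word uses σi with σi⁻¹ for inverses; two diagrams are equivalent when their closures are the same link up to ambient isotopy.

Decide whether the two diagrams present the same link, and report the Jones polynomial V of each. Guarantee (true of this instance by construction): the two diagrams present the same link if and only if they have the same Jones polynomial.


equivalent: no
V(D1) = -x^-4 + x^-3 + x^-1  (w -6, c 10, <D> = A^-14 + A^-6 - A^-2)
V(D2) = x - x^2 + 2x^3 - x^4 + x^5 - x^6  [12 crossings, <D> = -A^-12 + A^-8 - A^-4 + 2 - A^4 + A^8, w = +4]
key observation: 2 values of V(x) split the 2 diagrams


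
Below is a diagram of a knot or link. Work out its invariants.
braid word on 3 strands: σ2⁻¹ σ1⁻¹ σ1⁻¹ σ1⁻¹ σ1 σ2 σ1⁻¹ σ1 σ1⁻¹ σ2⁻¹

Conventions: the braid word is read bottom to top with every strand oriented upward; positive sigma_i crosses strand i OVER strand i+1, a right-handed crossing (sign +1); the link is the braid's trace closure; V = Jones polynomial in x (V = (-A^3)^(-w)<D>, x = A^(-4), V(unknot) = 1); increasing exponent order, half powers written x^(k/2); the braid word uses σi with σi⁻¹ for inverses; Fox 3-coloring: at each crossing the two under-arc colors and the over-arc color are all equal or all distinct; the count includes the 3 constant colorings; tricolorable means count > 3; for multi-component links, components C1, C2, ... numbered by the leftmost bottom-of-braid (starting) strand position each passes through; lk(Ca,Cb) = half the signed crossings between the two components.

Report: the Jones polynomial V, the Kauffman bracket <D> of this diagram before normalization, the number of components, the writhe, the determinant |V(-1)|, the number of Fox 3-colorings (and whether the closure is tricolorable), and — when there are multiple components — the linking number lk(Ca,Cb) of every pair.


V = -x^-6 + x^-5 - x^-4 + 2x^-3 - x^-2 + x^-1
<D> = A^-8 - A^-4 + 2 - A^4 + A^8 - A^12 (w = -4)
1 component over 10 crossings, w = -4
3 Fox colorings among 3^10, |V(-1)| = 7: not tricolorable
why: w = -4 (over 10 crossings) is diagram-only; (-A^3)^(4) removes it from V


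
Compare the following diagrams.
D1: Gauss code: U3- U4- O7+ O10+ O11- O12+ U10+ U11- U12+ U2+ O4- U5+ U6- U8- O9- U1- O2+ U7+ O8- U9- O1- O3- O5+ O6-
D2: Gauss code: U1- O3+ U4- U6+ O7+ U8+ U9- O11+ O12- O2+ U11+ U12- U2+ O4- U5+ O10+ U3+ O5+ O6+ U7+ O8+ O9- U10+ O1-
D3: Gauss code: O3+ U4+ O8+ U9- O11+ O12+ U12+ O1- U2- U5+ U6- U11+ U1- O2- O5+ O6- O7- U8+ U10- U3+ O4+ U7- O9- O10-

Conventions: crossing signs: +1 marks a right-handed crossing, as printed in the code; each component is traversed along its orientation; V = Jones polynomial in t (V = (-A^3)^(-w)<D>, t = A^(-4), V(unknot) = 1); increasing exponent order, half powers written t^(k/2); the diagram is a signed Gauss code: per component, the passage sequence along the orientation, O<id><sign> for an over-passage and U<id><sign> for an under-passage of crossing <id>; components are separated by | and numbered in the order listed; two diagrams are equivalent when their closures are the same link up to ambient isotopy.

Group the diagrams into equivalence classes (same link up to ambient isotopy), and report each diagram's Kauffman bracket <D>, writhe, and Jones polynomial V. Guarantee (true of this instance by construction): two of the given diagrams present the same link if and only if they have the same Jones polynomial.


grouping into links: {D1} | {D2} | {D3}
V(D1) = t^-5 - 2t^-4 + 2t^-3 - 2t^-2 + 2t^-1 - 1 + t  (w -2, c 12, <D> = A^-10 - A^-6 + 2A^-2 - 2A^2 + 2A^6 - 2A^10 + A^14)
V(D2) = t - t^2 + 2t^3 - t^4 + t^5 - t^6  [12 crossings, <D> = -A^-12 + A^-8 - A^-4 + 2 - A^4 + A^8, w = +4]
V(D3) = t^-2 - t^-1 + 1 - t + t^2  (w 0, c 12, <D> = A^-8 - A^-4 + 1 - A^4 + A^8)
key observation: comparing 3 Jones polynomials yields 3 groups
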